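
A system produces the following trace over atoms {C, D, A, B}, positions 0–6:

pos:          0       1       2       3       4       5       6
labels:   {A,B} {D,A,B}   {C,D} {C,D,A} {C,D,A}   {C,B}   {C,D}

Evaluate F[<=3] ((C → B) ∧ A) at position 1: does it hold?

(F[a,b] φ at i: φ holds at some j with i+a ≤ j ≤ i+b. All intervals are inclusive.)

Check ((C → B) ∧ A) at each j in [1,4]:
  j=1: true
  j=2: false
  j=3: false
  j=4: false
Found at j=1 → formula holds.

True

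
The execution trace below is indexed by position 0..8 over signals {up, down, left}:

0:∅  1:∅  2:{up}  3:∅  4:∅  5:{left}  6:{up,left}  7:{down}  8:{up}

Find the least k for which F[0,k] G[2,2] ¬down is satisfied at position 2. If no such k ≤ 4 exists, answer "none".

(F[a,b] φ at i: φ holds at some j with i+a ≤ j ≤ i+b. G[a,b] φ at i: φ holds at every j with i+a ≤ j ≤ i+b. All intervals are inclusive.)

Scan j = 2,3,… for G[2,2] ¬down:
  j=2: holds
First hit at j=2, so smallest k = 2-2 = 0.

0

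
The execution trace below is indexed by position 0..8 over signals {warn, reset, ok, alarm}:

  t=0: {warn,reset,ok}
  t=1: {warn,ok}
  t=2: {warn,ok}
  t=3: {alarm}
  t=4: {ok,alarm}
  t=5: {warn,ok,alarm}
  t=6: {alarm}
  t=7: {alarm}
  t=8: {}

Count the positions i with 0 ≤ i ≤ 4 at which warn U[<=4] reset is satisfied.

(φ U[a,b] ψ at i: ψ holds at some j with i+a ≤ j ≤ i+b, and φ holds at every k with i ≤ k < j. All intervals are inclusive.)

Evaluate at each i in [0,4]:
  i=0: ✓ (rhs at j=0)
  i=1: ✗ (no rhs in [1,5])
  i=2: ✗ (no rhs in [2,6])
  i=3: ✗ (no rhs in [3,7])
  i=4: ✗ (no rhs in [4,8])
Positions where it holds: {0} → 1.

1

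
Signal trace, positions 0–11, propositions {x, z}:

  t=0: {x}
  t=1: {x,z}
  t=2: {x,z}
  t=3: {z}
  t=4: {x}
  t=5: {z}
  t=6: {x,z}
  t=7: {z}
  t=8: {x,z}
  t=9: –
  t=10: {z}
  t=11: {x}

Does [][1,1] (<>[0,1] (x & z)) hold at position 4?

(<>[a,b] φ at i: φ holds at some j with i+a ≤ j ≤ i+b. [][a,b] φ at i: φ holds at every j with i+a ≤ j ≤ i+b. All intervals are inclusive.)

Yes

Check <>[0,1] (x & z) at every j in [5,5]:
  j=5: holds (witness at 6)
All positions satisfy it → formula holds.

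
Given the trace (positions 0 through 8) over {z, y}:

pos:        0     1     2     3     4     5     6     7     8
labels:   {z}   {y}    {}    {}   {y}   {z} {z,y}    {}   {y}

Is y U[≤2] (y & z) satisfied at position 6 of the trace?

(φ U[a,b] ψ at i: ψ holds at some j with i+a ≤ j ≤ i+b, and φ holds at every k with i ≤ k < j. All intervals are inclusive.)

Need some j in [6,8] with (y & z), and y at every k in [6,j-1].
  j=6: (y & z) holds; no prefix to check → satisfied.

Holds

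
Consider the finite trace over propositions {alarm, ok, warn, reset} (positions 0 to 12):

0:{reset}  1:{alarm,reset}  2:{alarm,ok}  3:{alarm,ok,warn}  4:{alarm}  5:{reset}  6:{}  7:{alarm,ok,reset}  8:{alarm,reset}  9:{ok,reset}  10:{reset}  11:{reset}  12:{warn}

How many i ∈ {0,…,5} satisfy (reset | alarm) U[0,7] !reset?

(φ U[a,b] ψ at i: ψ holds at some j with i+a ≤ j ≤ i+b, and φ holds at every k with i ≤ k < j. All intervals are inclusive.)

6

Evaluate at each i in [0,5]:
  i=0: ✓ (rhs at j=2; lhs holds on [0,1])
  i=1: ✓ (rhs at j=2; lhs holds on [1,1])
  i=2: ✓ (rhs at j=2)
  i=3: ✓ (rhs at j=3)
  i=4: ✓ (rhs at j=4)
  i=5: ✓ (rhs at j=6; lhs holds on [5,5])
Positions where it holds: {0, 1, 2, 3, 4, 5} → 6.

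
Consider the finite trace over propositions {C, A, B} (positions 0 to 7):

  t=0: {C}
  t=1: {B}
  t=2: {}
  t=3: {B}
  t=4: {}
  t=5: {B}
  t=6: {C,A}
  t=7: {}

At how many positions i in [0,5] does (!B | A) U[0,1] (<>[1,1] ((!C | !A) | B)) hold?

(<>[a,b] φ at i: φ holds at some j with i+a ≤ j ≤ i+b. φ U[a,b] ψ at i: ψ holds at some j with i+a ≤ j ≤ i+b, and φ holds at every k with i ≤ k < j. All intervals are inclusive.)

Evaluate at each i in [0,5]:
  i=0: ✓ (rhs at j=0)
  i=1: ✓ (rhs at j=1)
  i=2: ✓ (rhs at j=2)
  i=3: ✓ (rhs at j=3)
  i=4: ✓ (rhs at j=4)
  i=5: ✗ (lhs fails at k=5 before rhs at j=6)
Positions where it holds: {0, 1, 2, 3, 4} → 5.

5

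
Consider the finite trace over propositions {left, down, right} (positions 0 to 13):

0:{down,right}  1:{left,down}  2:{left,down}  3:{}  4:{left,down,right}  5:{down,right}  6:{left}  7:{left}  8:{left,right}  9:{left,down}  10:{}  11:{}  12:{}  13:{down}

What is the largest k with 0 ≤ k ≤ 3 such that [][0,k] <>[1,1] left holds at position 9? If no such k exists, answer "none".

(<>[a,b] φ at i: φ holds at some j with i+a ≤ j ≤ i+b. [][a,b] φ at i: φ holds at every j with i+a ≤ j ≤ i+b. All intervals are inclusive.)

none

<>[1,1] left must hold from j=9 onward; find where it first fails.
  j=9: fails → no k works.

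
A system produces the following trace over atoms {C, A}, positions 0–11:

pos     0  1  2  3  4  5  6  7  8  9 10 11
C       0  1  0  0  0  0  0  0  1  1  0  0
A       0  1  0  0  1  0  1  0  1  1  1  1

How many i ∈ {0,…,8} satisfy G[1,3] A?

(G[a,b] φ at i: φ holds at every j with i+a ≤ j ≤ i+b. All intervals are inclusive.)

Evaluate at each i in [0,8]:
  i=0: ✗ (fails at j=2)
  i=1: ✗ (fails at j=2)
  i=2: ✗ (fails at j=3)
  i=3: ✗ (fails at j=5)
  i=4: ✗ (fails at j=5)
  i=5: ✗ (fails at j=7)
  i=6: ✗ (fails at j=7)
  i=7: ✓ (all of [8,10])
  i=8: ✓ (all of [9,11])
Positions where it holds: {7, 8} → 2.

2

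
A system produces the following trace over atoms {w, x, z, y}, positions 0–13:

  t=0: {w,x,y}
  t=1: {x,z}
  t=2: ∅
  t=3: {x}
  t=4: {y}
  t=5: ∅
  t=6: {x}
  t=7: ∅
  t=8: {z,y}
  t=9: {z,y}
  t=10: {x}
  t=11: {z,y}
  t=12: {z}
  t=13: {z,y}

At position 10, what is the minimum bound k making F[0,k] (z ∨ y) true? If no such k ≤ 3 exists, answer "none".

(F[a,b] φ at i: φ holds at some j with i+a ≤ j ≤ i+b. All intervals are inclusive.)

Scan j = 10,11,… for (z ∨ y):
  j=10: fails
  j=11: holds
First hit at j=11, so smallest k = 11-10 = 1.

1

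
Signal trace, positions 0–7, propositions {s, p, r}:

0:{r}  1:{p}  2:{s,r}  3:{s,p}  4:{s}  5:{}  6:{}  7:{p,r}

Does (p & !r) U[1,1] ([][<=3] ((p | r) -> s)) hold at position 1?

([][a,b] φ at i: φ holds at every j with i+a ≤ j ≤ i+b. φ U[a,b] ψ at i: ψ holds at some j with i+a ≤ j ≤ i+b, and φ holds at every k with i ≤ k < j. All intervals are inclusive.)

Holds

Need some j in [2,2] with [][<=3] ((p | r) -> s), and (p & !r) at every k in [1,j-1].
  j=2: [][<=3] ((p | r) -> s) holds; (p & !r) holds at every k in [1,1] → satisfied.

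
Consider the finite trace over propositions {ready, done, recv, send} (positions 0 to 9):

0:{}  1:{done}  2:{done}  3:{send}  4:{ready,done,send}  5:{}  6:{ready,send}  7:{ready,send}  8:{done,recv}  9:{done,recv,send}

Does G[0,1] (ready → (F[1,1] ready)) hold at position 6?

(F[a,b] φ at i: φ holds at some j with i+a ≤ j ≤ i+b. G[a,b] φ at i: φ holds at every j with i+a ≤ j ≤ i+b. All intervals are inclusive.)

No

Check (ready → (F[1,1] ready)) at every j in [6,7]:
  j=6: antecedent true; consequent holds (witness at 7) → ✓
  j=7: antecedent true; consequent fails (none in [8,8]) → ✗
Fails at j=7 → formula fails.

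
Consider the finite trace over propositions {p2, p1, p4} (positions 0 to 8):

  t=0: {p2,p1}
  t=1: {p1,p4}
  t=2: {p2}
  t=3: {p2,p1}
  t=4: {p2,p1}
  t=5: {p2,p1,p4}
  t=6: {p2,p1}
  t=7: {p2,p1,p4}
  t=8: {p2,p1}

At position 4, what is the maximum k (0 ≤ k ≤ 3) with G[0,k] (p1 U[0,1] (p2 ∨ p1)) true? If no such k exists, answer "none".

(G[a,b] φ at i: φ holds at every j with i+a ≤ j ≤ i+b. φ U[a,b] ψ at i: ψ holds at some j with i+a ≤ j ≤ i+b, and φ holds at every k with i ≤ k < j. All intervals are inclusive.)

(p1 U[0,1] (p2 ∨ p1)) must hold from j=4 onward; find where it first fails.
  j=4: holds
  j=5: holds
  j=6: holds
  j=7: holds
Holds through j=7; largest k = 3.

3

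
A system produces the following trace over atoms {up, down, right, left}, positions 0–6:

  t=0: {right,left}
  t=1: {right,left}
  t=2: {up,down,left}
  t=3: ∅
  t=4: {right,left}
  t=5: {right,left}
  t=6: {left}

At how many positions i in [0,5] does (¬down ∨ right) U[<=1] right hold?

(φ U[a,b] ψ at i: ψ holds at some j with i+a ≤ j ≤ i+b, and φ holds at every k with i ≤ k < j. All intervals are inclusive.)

5

Evaluate at each i in [0,5]:
  i=0: ✓ (rhs at j=0)
  i=1: ✓ (rhs at j=1)
  i=2: ✗ (no rhs in [2,3])
  i=3: ✓ (rhs at j=4; lhs holds on [3,3])
  i=4: ✓ (rhs at j=4)
  i=5: ✓ (rhs at j=5)
Positions where it holds: {0, 1, 3, 4, 5} → 5.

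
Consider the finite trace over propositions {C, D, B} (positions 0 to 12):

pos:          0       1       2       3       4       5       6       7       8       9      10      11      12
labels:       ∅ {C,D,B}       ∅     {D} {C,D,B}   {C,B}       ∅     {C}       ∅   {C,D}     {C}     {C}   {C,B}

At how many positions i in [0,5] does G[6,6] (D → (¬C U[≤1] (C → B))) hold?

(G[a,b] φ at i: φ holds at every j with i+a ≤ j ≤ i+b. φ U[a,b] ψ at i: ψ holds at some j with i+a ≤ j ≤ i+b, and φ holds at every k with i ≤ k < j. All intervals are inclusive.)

Evaluate at each i in [0,5]:
  i=0: ✓ (all of [6,6])
  i=1: ✓ (all of [7,7])
  i=2: ✓ (all of [8,8])
  i=3: ✗ (fails at j=9)
  i=4: ✓ (all of [10,10])
  i=5: ✓ (all of [11,11])
Positions where it holds: {0, 1, 2, 4, 5} → 5.

5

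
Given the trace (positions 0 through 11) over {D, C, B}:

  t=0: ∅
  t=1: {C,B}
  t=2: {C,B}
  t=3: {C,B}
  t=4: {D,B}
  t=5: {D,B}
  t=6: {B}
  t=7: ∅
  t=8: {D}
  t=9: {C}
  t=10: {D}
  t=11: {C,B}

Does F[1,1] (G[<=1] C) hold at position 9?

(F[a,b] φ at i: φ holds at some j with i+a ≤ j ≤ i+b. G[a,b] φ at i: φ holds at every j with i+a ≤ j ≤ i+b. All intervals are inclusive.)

No

Check G[<=1] C at each j in [10,10]:
  j=10: fails at 10
No position in the window satisfies it → formula fails.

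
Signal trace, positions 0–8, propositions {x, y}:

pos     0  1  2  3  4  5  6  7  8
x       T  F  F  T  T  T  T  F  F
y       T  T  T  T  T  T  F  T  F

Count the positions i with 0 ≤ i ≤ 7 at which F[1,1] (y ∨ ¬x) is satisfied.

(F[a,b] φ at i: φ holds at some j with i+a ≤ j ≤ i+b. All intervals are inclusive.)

Evaluate at each i in [0,7]:
  i=0: ✓ (witness j=1)
  i=1: ✓ (witness j=2)
  i=2: ✓ (witness j=3)
  i=3: ✓ (witness j=4)
  i=4: ✓ (witness j=5)
  i=5: ✗ (none in [6,6])
  i=6: ✓ (witness j=7)
  i=7: ✓ (witness j=8)
Positions where it holds: {0, 1, 2, 3, 4, 6, 7} → 7.

7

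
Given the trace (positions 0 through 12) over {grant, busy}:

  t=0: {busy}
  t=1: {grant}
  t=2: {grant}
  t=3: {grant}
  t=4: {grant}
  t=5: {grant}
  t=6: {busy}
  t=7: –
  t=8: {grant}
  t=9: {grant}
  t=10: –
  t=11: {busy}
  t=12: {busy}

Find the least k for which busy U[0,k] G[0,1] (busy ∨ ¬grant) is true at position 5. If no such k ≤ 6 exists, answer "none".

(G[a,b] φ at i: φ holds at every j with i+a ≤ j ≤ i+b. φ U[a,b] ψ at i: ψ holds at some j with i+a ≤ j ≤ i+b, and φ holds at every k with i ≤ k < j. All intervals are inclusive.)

none

Need earliest j ≥ 5 with G[0,1] (busy ∨ ¬grant), and busy at every k in [5,j-1].
  j=5: rhs fails.
  j=6: rhs holds but lhs fails at k=5.
  j=7: rhs fails.
  j=8: rhs fails.
  j=9: rhs fails.
  j=10: rhs holds but lhs fails at k=5.
  j=11: rhs holds but lhs fails at k=5.
No witness within the range → none.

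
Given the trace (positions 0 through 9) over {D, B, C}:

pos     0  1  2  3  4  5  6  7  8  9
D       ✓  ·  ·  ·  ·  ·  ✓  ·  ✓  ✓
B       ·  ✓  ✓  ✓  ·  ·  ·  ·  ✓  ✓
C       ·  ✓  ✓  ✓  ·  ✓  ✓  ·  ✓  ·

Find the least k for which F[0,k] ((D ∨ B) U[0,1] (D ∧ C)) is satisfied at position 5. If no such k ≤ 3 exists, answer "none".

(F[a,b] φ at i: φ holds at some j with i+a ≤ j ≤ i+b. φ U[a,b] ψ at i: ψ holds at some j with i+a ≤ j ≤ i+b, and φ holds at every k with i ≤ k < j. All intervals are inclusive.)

Scan j = 5,6,… for ((D ∨ B) U[0,1] (D ∧ C)):
  j=5: fails
  j=6: holds
First hit at j=6, so smallest k = 6-5 = 1.

1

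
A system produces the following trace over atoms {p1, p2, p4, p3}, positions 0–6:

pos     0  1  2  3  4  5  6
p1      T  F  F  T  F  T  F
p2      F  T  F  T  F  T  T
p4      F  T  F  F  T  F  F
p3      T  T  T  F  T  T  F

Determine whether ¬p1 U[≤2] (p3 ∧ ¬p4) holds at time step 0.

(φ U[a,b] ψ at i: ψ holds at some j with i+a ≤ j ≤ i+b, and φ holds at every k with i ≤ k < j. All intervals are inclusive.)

Holds

Need some j in [0,2] with (p3 ∧ ¬p4), and ¬p1 at every k in [0,j-1].
  j=0: (p3 ∧ ¬p4) holds; no prefix to check → satisfied.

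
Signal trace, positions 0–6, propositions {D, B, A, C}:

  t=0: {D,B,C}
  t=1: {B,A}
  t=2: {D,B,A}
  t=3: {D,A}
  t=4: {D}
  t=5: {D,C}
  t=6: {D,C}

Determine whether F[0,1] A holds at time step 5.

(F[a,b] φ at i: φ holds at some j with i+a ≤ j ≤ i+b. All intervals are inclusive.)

Check A at each j in [5,6]:
  j=5: false
  j=6: false
No position in the window satisfies it → formula fails.

False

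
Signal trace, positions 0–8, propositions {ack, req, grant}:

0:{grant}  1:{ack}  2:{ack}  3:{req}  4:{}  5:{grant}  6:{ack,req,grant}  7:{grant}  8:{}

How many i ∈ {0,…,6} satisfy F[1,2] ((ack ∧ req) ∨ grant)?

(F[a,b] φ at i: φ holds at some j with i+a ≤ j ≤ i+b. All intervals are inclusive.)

4

Evaluate at each i in [0,6]:
  i=0: ✗ (none in [1,2])
  i=1: ✗ (none in [2,3])
  i=2: ✗ (none in [3,4])
  i=3: ✓ (witness j=5)
  i=4: ✓ (witness j=5)
  i=5: ✓ (witness j=6)
  i=6: ✓ (witness j=7)
Positions where it holds: {3, 4, 5, 6} → 4.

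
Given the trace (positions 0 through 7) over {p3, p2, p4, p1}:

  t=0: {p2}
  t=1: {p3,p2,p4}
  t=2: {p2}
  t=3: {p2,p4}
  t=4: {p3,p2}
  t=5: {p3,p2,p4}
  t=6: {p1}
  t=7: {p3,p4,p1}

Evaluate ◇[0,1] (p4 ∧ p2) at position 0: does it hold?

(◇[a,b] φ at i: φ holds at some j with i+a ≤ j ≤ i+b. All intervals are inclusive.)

Check (p4 ∧ p2) at each j in [0,1]:
  j=0: false
  j=1: true
Found at j=1 → formula holds.

Yes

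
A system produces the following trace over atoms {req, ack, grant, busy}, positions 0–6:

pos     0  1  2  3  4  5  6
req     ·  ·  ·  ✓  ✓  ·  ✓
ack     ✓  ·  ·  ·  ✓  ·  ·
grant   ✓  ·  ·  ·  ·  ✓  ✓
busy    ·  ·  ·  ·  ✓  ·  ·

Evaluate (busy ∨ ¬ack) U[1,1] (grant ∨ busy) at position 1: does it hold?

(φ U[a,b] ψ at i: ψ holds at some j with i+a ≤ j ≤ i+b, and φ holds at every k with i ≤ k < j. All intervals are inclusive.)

No

Need some j in [2,2] with (grant ∨ busy), and (busy ∨ ¬ack) at every k in [1,j-1].
  j=2: (grant ∨ busy) false.
No j in the window works → until fails.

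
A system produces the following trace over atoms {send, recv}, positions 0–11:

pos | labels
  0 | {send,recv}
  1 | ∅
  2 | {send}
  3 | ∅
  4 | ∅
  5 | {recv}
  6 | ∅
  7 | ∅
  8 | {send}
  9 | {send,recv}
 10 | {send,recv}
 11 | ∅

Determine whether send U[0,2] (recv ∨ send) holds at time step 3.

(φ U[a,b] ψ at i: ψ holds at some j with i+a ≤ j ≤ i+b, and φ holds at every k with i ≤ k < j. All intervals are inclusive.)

False

Need some j in [3,5] with (recv ∨ send), and send at every k in [3,j-1].
  j=3: (recv ∨ send) false.
  j=4: (recv ∨ send) false.
  j=5: (recv ∨ send) holds, but send fails at k=3 → not this j.
No j in the window works → until fails.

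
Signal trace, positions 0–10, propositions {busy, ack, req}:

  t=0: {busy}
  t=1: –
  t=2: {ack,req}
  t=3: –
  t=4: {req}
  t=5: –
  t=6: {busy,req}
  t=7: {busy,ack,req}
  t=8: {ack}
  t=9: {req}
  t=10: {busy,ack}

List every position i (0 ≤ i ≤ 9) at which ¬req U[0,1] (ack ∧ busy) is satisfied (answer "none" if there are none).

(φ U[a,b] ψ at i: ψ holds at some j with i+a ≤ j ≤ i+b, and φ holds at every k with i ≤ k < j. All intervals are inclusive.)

Evaluate at each i in [0,9]:
  i=0: ✗ (no rhs in [0,1])
  i=1: ✗ (no rhs in [1,2])
  i=2: ✗ (no rhs in [2,3])
  i=3: ✗ (no rhs in [3,4])
  i=4: ✗ (no rhs in [4,5])
  i=5: ✗ (no rhs in [5,6])
  i=6: ✗ (lhs fails at k=6 before rhs at j=7)
  i=7: ✓ (rhs at j=7)
  i=8: ✗ (no rhs in [8,9])
  i=9: ✗ (lhs fails at k=9 before rhs at j=10)

7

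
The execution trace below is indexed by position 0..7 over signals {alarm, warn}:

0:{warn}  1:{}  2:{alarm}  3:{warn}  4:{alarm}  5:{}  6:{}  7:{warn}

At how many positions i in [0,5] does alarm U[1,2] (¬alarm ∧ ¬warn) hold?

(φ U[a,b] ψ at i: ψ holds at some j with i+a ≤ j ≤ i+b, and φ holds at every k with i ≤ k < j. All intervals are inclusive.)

Evaluate at each i in [0,5]:
  i=0: ✗ (lhs fails at k=0 before rhs at j=1)
  i=1: ✗ (no rhs in [2,3])
  i=2: ✗ (no rhs in [3,4])
  i=3: ✗ (lhs fails at k=3 before rhs at j=5)
  i=4: ✓ (rhs at j=5; lhs holds on [4,4])
  i=5: ✗ (lhs fails at k=5 before rhs at j=6)
Positions where it holds: {4} → 1.

1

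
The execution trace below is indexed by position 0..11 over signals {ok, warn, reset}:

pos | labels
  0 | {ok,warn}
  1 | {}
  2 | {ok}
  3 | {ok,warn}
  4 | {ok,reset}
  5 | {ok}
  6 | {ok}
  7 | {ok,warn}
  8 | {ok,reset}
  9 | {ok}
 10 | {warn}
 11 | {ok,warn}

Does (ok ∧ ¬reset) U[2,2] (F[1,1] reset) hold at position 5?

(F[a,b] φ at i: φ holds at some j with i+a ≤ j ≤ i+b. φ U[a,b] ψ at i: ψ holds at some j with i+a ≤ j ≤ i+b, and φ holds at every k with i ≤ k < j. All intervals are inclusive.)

Need some j in [7,7] with F[1,1] reset, and (ok ∧ ¬reset) at every k in [5,j-1].
  j=7: F[1,1] reset holds; (ok ∧ ¬reset) holds at every k in [5,6] → satisfied.

Yes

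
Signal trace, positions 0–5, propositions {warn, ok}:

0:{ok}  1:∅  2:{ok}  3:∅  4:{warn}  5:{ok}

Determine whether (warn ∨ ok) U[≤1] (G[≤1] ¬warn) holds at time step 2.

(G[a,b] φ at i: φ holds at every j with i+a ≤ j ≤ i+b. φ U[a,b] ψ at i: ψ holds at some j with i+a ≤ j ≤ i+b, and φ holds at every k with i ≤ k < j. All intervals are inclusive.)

Need some j in [2,3] with G[≤1] ¬warn, and (warn ∨ ok) at every k in [2,j-1].
  j=2: G[≤1] ¬warn holds; no prefix to check → satisfied.

Yes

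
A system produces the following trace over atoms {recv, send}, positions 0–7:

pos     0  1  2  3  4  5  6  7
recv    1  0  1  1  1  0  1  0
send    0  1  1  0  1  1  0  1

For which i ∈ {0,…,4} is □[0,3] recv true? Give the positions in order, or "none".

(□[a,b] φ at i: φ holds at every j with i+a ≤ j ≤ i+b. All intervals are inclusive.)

Evaluate at each i in [0,4]:
  i=0: ✗ (fails at j=1)
  i=1: ✗ (fails at j=1)
  i=2: ✗ (fails at j=5)
  i=3: ✗ (fails at j=5)
  i=4: ✗ (fails at j=5)

none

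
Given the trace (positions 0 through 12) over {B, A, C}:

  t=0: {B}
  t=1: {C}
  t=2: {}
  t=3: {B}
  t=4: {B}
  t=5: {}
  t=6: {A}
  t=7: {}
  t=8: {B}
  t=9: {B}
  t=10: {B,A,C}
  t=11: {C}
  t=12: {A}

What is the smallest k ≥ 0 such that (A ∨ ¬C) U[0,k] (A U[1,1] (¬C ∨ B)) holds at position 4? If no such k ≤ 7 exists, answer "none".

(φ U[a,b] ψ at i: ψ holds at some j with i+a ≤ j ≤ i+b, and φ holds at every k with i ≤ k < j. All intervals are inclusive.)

2

Need earliest j ≥ 4 with (A U[1,1] (¬C ∨ B)), and (A ∨ ¬C) at every k in [4,j-1].
  j=4: rhs fails.
  j=5: rhs fails.
  j=6: rhs holds; lhs holds on [4,5]. k = 2.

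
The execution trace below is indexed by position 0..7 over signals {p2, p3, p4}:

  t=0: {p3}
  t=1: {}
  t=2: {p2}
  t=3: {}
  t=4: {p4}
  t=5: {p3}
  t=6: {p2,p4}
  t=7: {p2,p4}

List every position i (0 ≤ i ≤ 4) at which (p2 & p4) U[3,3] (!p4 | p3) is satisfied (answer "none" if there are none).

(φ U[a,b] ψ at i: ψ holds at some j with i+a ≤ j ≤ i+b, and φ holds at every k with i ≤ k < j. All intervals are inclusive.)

Evaluate at each i in [0,4]:
  i=0: ✗ (lhs fails at k=0 before rhs at j=3)
  i=1: ✗ (no rhs in [4,4])
  i=2: ✗ (lhs fails at k=2 before rhs at j=5)
  i=3: ✗ (no rhs in [6,6])
  i=4: ✗ (no rhs in [7,7])

none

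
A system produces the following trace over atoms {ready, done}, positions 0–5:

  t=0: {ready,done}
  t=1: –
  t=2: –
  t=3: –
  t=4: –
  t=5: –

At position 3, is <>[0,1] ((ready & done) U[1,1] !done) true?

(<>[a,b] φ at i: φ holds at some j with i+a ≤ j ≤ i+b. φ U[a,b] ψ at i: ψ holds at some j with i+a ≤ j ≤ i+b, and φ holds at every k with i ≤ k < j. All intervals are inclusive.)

Does not hold

Check ((ready & done) U[1,1] !done) at each j in [3,4]:
  j=3: fails
  j=4: fails
No position in the window satisfies it → formula fails.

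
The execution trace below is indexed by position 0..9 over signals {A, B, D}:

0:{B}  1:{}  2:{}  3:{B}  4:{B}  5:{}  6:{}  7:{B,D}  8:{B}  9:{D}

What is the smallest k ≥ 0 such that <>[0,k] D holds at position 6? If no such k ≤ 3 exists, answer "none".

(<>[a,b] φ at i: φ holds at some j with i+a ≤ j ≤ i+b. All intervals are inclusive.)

1

Scan j = 6,7,… for D:
  j=6: fails
  j=7: holds
First hit at j=7, so smallest k = 7-6 = 1.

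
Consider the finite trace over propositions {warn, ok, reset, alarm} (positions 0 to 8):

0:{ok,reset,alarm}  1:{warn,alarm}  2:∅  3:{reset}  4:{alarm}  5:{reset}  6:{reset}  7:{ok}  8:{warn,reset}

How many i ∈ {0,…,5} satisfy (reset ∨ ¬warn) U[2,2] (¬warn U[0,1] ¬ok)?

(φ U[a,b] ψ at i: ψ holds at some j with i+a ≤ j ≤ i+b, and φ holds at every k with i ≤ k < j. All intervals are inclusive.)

Evaluate at each i in [0,5]:
  i=0: ✗ (lhs fails at k=1 before rhs at j=2)
  i=1: ✗ (lhs fails at k=1 before rhs at j=3)
  i=2: ✓ (rhs at j=4; lhs holds on [2,3])
  i=3: ✓ (rhs at j=5; lhs holds on [3,4])
  i=4: ✓ (rhs at j=6; lhs holds on [4,5])
  i=5: ✓ (rhs at j=7; lhs holds on [5,6])
Positions where it holds: {2, 3, 4, 5} → 4.

4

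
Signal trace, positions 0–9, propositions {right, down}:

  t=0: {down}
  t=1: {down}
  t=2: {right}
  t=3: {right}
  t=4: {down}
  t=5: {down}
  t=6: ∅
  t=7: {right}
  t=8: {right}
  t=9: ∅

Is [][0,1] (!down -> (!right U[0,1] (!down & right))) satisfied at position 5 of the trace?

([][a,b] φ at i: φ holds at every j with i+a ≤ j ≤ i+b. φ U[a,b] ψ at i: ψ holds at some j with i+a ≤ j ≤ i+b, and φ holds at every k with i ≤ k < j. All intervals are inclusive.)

Check (!down -> (!right U[0,1] (!down & right))) at every j in [5,6]:
  j=5: antecedent false → ✓
  j=6: antecedent true; consequent holds → ✓
All positions satisfy it → formula holds.

True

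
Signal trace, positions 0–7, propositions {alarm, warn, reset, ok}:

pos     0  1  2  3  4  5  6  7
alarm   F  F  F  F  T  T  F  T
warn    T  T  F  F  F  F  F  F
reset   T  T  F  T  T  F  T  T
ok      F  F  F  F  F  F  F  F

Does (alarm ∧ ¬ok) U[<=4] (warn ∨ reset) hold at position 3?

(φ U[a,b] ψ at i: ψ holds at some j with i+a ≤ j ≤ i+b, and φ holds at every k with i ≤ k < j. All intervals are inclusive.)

Need some j in [3,7] with (warn ∨ reset), and (alarm ∧ ¬ok) at every k in [3,j-1].
  j=3: (warn ∨ reset) holds; no prefix to check → satisfied.

Yes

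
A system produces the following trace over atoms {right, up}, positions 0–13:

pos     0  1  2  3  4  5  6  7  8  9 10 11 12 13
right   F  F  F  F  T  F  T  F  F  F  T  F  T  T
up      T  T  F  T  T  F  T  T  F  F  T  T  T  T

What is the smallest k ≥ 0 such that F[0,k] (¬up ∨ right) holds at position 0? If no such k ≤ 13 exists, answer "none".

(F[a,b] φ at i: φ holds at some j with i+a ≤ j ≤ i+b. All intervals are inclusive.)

Scan j = 0,1,… for (¬up ∨ right):
  j=0: fails
  j=1: fails
  j=2: holds
First hit at j=2, so smallest k = 2-0 = 2.

2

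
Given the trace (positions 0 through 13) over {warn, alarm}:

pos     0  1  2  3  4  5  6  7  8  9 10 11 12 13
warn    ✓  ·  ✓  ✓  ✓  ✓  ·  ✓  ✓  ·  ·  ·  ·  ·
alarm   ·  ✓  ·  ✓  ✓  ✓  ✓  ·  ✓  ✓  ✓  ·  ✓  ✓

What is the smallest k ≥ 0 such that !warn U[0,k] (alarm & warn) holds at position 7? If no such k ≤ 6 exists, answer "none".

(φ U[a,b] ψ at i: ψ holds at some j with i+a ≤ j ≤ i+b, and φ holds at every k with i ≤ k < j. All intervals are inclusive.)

none

Need earliest j ≥ 7 with (alarm & warn), and !warn at every k in [7,j-1].
  j=7: rhs fails.
  j=8: rhs holds but lhs fails at k=7.
  j=9: rhs fails.
  j=10: rhs fails.
  j=11: rhs fails.
  j=12: rhs fails.
  j=13: rhs fails.
No witness within the range → none.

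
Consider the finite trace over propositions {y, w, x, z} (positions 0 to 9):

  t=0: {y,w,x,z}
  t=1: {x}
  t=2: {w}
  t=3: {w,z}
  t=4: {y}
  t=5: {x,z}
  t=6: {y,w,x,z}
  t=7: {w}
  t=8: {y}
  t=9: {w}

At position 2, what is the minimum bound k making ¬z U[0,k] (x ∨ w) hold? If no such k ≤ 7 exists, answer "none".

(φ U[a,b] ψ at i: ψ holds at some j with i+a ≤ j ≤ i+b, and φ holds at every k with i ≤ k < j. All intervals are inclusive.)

0

Need earliest j ≥ 2 with (x ∨ w), and ¬z at every k in [2,j-1].
  j=2: rhs holds (empty prefix). k = 0.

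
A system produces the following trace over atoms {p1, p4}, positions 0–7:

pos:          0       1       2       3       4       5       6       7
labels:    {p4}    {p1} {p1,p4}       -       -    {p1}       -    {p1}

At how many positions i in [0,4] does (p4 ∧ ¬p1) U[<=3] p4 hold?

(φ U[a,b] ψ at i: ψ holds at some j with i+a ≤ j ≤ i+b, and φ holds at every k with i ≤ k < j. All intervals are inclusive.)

Evaluate at each i in [0,4]:
  i=0: ✓ (rhs at j=0)
  i=1: ✗ (lhs fails at k=1 before rhs at j=2)
  i=2: ✓ (rhs at j=2)
  i=3: ✗ (no rhs in [3,6])
  i=4: ✗ (no rhs in [4,7])
Positions where it holds: {0, 2} → 2.

2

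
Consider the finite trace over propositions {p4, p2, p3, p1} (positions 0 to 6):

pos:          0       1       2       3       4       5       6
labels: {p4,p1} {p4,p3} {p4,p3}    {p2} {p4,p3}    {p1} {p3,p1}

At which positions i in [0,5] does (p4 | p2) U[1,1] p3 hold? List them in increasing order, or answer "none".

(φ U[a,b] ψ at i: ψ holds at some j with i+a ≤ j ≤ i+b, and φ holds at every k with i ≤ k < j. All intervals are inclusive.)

Evaluate at each i in [0,5]:
  i=0: ✓ (rhs at j=1; lhs holds on [0,0])
  i=1: ✓ (rhs at j=2; lhs holds on [1,1])
  i=2: ✗ (no rhs in [3,3])
  i=3: ✓ (rhs at j=4; lhs holds on [3,3])
  i=4: ✗ (no rhs in [5,5])
  i=5: ✗ (lhs fails at k=5 before rhs at j=6)

0, 1, 3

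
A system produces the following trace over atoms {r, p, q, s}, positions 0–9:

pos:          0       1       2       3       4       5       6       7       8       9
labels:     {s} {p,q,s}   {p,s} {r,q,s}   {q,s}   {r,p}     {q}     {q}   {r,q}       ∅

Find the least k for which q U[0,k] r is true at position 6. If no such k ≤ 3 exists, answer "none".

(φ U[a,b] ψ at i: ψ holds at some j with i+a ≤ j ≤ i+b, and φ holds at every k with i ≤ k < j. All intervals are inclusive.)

Need earliest j ≥ 6 with r, and q at every k in [6,j-1].
  j=6: rhs fails.
  j=7: rhs fails.
  j=8: rhs holds; lhs holds on [6,7]. k = 2.

2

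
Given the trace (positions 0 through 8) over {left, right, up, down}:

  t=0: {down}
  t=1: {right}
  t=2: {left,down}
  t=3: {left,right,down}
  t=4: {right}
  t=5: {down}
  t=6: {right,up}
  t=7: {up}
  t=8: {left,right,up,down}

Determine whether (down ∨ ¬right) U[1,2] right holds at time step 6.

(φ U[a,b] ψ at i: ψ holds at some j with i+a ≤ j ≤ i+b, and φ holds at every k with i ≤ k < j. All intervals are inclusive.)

Need some j in [7,8] with right, and (down ∨ ¬right) at every k in [6,j-1].
  j=7: right false.
  j=8: right holds, but (down ∨ ¬right) fails at k=6 → not this j.
No j in the window works → until fails.

False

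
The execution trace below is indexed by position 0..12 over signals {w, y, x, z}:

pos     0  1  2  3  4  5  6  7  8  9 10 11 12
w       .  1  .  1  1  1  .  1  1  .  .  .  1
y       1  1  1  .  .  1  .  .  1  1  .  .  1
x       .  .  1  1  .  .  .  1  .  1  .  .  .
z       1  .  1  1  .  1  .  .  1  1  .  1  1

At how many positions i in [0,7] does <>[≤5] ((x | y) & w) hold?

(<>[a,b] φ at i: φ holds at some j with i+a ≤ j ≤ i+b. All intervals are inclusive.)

Evaluate at each i in [0,7]:
  i=0: ✓ (witness j=1)
  i=1: ✓ (witness j=1)
  i=2: ✓ (witness j=3)
  i=3: ✓ (witness j=3)
  i=4: ✓ (witness j=5)
  i=5: ✓ (witness j=5)
  i=6: ✓ (witness j=7)
  i=7: ✓ (witness j=7)
Positions where it holds: {0, 1, 2, 3, 4, 5, 6, 7} → 8.

8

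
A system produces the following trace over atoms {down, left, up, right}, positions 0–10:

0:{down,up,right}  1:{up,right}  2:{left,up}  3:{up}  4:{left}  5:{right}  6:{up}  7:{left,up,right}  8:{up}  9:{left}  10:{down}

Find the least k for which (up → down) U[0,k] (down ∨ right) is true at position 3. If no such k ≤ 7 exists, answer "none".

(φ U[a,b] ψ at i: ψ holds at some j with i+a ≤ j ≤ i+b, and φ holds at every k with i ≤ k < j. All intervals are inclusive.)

Need earliest j ≥ 3 with (down ∨ right), and (up → down) at every k in [3,j-1].
  j=3: rhs fails.
  j=4: rhs fails.
  j=5: rhs holds but lhs fails at k=3.
  j=6: rhs fails.
  j=7: rhs holds but lhs fails at k=3.
  j=8: rhs fails.
  j=9: rhs fails.
  j=10: rhs holds but lhs fails at k=3.
No witness within the range → none.

none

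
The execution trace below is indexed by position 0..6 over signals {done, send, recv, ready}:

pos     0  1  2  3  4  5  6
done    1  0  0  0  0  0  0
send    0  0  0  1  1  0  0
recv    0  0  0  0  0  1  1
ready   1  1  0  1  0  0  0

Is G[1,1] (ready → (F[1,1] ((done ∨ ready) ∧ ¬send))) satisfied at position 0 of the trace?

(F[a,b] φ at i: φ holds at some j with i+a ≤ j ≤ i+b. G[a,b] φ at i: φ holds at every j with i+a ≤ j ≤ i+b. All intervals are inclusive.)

Check (ready → (F[1,1] ((done ∨ ready) ∧ ¬send))) at every j in [1,1]:
  j=1: antecedent true; consequent fails (none in [2,2]) → ✗
Fails at j=1 → formula fails.

Does not hold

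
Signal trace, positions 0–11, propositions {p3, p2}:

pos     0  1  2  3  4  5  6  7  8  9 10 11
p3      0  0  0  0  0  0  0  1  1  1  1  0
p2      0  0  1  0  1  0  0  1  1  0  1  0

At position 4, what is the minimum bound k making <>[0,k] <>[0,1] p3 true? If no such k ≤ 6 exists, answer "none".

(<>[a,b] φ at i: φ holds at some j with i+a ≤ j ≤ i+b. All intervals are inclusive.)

2

Scan j = 4,5,… for <>[0,1] p3:
  j=4: fails
  j=5: fails
  j=6: holds
First hit at j=6, so smallest k = 6-4 = 2.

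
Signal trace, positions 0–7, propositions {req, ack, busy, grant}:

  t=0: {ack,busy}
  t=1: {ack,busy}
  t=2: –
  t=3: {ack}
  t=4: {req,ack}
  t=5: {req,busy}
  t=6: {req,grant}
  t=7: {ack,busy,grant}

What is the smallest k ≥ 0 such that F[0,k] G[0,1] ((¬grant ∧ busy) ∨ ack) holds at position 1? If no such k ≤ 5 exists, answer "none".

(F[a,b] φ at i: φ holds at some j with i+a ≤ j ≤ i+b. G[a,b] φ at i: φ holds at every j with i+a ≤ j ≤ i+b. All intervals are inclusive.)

Scan j = 1,2,… for G[0,1] ((¬grant ∧ busy) ∨ ack):
  j=1: fails
  j=2: fails
  j=3: holds
First hit at j=3, so smallest k = 3-1 = 2.

2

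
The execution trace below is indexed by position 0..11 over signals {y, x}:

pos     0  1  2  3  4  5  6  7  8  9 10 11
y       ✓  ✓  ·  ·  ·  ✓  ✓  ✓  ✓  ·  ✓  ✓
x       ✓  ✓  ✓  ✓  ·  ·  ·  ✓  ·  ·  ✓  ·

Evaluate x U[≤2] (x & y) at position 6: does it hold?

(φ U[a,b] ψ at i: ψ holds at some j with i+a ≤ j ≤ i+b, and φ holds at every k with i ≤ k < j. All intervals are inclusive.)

Need some j in [6,8] with (x & y), and x at every k in [6,j-1].
  j=6: (x & y) false.
  j=7: (x & y) holds, but x fails at k=6 → not this j.
  j=8: (x & y) false.
No j in the window works → until fails.

False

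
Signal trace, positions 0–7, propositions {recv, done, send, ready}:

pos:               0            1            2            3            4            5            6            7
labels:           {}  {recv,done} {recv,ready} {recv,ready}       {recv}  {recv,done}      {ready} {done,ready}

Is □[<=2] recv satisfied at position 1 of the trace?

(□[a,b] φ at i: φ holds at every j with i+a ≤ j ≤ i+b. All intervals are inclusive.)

True

Check recv at every j in [1,3]:
  j=1: true
  j=2: true
  j=3: true
All positions satisfy it → formula holds.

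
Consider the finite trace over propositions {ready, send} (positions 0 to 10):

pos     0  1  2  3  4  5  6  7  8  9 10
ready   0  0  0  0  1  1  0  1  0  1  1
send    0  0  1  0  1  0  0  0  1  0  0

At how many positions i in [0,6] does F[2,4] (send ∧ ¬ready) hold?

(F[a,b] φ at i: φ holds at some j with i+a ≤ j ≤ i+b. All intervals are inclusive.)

Evaluate at each i in [0,6]:
  i=0: ✓ (witness j=2)
  i=1: ✗ (none in [3,5])
  i=2: ✗ (none in [4,6])
  i=3: ✗ (none in [5,7])
  i=4: ✓ (witness j=8)
  i=5: ✓ (witness j=8)
  i=6: ✓ (witness j=8)
Positions where it holds: {0, 4, 5, 6} → 4.

4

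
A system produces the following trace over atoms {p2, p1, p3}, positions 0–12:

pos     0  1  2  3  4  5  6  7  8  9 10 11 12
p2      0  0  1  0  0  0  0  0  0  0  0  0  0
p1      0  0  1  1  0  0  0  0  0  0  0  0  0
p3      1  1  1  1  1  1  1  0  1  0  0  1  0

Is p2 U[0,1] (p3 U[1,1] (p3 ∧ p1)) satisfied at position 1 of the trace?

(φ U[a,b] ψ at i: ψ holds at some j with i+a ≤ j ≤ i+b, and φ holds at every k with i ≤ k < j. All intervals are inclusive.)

Need some j in [1,2] with (p3 U[1,1] (p3 ∧ p1)), and p2 at every k in [1,j-1].
  j=1: (p3 U[1,1] (p3 ∧ p1)) holds; no prefix to check → satisfied.

True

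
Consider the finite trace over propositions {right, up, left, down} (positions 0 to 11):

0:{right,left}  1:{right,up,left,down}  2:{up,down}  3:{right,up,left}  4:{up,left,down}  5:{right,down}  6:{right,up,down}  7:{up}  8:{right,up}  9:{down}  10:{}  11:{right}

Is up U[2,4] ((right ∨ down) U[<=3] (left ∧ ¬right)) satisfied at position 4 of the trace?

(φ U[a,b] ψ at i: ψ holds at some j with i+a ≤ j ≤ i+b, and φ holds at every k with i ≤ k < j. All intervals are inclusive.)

Does not hold

Need some j in [6,8] with ((right ∨ down) U[<=3] (left ∧ ¬right)), and up at every k in [4,j-1].
  j=6: ((right ∨ down) U[<=3] (left ∧ ¬right)) — fails.
  j=7: ((right ∨ down) U[<=3] (left ∧ ¬right)) — fails.
  j=8: ((right ∨ down) U[<=3] (left ∧ ¬right)) — fails.
No j in the window works → until fails.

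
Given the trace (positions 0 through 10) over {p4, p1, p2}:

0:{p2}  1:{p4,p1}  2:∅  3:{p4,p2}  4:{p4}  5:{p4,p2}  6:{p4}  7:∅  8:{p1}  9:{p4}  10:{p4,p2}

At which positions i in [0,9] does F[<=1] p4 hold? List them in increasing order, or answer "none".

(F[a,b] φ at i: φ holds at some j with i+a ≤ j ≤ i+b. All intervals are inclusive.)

0, 1, 2, 3, 4, 5, 6, 8, 9

Evaluate at each i in [0,9]:
  i=0: ✓ (witness j=1)
  i=1: ✓ (witness j=1)
  i=2: ✓ (witness j=3)
  i=3: ✓ (witness j=3)
  i=4: ✓ (witness j=4)
  i=5: ✓ (witness j=5)
  i=6: ✓ (witness j=6)
  i=7: ✗ (none in [7,8])
  i=8: ✓ (witness j=9)
  i=9: ✓ (witness j=9)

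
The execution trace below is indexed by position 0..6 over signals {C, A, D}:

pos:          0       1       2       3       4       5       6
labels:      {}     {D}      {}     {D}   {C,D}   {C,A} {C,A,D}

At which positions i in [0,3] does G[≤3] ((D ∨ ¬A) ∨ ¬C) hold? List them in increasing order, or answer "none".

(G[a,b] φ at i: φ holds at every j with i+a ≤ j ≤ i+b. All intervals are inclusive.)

Evaluate at each i in [0,3]:
  i=0: ✓ (all of [0,3])
  i=1: ✓ (all of [1,4])
  i=2: ✗ (fails at j=5)
  i=3: ✗ (fails at j=5)

0, 1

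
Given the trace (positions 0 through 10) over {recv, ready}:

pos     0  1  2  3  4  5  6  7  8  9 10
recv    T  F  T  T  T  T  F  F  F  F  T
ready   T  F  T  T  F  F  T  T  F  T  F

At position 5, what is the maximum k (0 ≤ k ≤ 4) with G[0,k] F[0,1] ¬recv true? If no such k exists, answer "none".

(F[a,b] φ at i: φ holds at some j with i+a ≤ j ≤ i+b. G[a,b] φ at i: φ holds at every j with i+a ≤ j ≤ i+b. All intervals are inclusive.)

4

F[0,1] ¬recv must hold from j=5 onward; find where it first fails.
  j=5: holds
  j=6: holds
  j=7: holds
  j=8: holds
  j=9: holds
Holds through j=9; largest k = 4.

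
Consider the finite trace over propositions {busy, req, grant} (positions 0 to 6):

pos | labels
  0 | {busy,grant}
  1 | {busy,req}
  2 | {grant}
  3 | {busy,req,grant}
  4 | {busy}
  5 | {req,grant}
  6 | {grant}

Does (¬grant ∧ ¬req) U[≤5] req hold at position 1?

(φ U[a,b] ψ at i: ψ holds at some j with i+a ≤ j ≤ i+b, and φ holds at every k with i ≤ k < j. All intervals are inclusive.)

True

Need some j in [1,6] with req, and (¬grant ∧ ¬req) at every k in [1,j-1].
  j=1: req holds; no prefix to check → satisfied.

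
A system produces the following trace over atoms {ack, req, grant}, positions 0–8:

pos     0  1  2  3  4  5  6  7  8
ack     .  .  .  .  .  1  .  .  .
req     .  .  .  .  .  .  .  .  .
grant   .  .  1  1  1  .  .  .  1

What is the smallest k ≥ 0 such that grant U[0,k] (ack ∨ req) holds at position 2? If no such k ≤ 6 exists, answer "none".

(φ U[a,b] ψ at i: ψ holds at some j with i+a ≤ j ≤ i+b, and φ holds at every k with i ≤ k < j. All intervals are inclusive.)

3

Need earliest j ≥ 2 with (ack ∨ req), and grant at every k in [2,j-1].
  j=2: rhs fails.
  j=3: rhs fails.
  j=4: rhs fails.
  j=5: rhs holds; lhs holds on [2,4]. k = 3.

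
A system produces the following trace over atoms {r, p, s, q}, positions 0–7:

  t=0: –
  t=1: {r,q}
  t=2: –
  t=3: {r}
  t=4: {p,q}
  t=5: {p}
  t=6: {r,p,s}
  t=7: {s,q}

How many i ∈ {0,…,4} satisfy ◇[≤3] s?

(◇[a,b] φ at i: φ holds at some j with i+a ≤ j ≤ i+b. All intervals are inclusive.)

2

Evaluate at each i in [0,4]:
  i=0: ✗ (none in [0,3])
  i=1: ✗ (none in [1,4])
  i=2: ✗ (none in [2,5])
  i=3: ✓ (witness j=6)
  i=4: ✓ (witness j=6)
Positions where it holds: {3, 4} → 2.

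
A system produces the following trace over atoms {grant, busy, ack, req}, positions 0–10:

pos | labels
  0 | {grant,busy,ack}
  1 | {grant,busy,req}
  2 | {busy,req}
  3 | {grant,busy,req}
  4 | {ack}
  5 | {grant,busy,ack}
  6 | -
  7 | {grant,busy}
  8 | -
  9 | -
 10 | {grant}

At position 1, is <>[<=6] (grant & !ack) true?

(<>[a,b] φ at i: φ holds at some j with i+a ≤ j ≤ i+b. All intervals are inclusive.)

True

Check (grant & !ack) at each j in [1,7]:
  j=1: true
  j=2: false
  j=3: true
  j=4: false
  j=5: false
  j=6: false
  j=7: true
Found at j=1 → formula holds.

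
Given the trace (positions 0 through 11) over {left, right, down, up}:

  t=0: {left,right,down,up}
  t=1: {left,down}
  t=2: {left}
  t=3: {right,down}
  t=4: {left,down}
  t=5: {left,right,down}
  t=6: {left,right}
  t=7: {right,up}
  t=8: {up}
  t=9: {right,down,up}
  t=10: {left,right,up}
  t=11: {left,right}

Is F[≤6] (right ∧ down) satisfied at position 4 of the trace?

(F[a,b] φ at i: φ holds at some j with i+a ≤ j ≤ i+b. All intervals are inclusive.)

Check (right ∧ down) at each j in [4,10]:
  j=4: false
  j=5: true
  j=6: false
  j=7: false
  j=8: false
  j=9: true
  j=10: false
Found at j=5 → formula holds.

Holds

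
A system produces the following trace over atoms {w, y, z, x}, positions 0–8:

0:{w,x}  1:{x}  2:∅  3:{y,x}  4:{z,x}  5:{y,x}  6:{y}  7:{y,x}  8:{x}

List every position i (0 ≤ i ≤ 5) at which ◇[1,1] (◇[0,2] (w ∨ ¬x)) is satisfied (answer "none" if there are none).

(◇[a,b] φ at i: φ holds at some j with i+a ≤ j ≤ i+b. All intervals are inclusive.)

Evaluate at each i in [0,5]:
  i=0: ✓ (witness j=1)
  i=1: ✓ (witness j=2)
  i=2: ✗ (none in [3,3])
  i=3: ✓ (witness j=4)
  i=4: ✓ (witness j=5)
  i=5: ✓ (witness j=6)

0, 1, 3, 4, 5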